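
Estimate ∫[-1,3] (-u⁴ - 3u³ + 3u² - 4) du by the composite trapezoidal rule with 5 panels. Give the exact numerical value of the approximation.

-105.27872

h = (3 − (-1))/5 = 0.8.
Nodes u₀,…,u₅ = -1, -0.2, 0.6, 1.4, 2.2, 3.
f(u) = -u⁴ - 3u³ + 3u² - 4: f₀=1, f₁=-3.8576, f₂=-3.6976, f₃=-10.1936, f₄=-44.8496, f₅=-139.
(h/2)·[f₀ + 2f₁ + 2f₂ + 2f₃ + 2f₄ + f₅] = 0.4·(-263.1968) = -105.27872.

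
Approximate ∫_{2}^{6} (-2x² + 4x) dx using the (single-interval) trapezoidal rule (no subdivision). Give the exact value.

T = (b−a)/2 · [f(2) + f(6)] = 2·[0 + (-48)] = -96.

-96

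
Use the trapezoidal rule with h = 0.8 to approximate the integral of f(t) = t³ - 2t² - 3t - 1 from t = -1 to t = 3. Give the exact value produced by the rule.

-14.24

h = (3 − (-1))/5 = 0.8.
Nodes t₀,…,t₅ = -1, -0.2, 0.6, 1.4, 2.2, 3.
f(t) = t³ - 2t² - 3t - 1: f₀=-1, f₁=-0.488, f₂=-3.304, f₃=-6.376, f₄=-6.632, f₅=-1.
(h/2)·[f₀ + 2f₁ + 2f₂ + 2f₃ + 2f₄ + f₅] = 0.4·(-35.6) = -14.24.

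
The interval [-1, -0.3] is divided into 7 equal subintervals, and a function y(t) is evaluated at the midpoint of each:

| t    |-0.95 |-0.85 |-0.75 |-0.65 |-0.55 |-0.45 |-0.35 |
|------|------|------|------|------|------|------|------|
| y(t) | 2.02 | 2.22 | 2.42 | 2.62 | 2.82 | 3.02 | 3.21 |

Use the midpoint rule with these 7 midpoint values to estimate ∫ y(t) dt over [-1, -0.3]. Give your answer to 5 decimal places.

h = 0.1, n = 7.
h·[y(m₁) + y(m₂) + y(m₃) + y(m₄) + y(m₅) + y(m₆) + y(m₇)] = 0.1·(18.33) = 1.83300.

1.83300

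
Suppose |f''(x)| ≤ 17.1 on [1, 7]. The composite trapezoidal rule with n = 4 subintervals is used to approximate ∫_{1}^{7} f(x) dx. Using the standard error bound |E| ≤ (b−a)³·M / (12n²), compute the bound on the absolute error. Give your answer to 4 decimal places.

|E| ≤ (6)³·17.1 / (12·4²) = 3693.6/192 = 19.2375.

19.2375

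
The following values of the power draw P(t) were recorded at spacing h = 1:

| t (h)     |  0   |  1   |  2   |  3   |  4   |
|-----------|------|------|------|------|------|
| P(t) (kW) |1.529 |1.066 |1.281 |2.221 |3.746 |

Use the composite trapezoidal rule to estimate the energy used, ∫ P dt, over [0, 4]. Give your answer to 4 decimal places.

h = 1, n = 4.
(h/2)·[y₀ + 2y₁ + 2y₂ + 2y₃ + y₄] = 0.5·(14.411) = 7.2055.

7.2055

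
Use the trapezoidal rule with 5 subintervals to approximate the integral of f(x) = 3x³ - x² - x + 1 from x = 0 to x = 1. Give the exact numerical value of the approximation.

h = (1 − 0)/5 = 0.2.
Nodes x₀,…,x₅ = 0, 0.2, 0.4, 0.6, 0.8, 1.
f(x) = 3x³ - x² - x + 1: f₀=1, f₁=0.784, f₂=0.632, f₃=0.688, f₄=1.096, f₅=2.
(h/2)·[f₀ + 2f₁ + 2f₂ + 2f₃ + 2f₄ + f₅] = 0.1·(9.4) = 0.94.

0.94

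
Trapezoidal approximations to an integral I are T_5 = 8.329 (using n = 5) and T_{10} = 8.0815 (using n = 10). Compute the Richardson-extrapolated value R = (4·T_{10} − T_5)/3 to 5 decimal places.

7.99900

R = (4·T_{10} − T_5) / 3 = (4·8.0815 − 8.329)/3 = (23.9970)/3 = 7.99900.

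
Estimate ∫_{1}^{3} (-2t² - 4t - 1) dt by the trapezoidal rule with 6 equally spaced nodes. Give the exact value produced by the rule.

-35.44

h = (3 − 1)/5 = 0.4.
Nodes t₀,…,t₅ = 1, 1.4, 1.8, 2.2, 2.6, 3.
f(t) = -2t² - 4t - 1: f₀=-7, f₁=-10.52, f₂=-14.68, f₃=-19.48, f₄=-24.92, f₅=-31.
(h/2)·[f₀ + 2f₁ + 2f₂ + 2f₃ + 2f₄ + f₅] = 0.2·(-177.2) = -35.44.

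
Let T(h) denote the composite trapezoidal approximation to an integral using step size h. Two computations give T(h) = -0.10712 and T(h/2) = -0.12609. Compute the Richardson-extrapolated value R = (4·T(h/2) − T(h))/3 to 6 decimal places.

-0.132413

R = (4·T(h/2) − T(h)) / 3 = (4·(-0.12609) − (-0.10712))/3 = (-0.39724)/3 = -0.132413.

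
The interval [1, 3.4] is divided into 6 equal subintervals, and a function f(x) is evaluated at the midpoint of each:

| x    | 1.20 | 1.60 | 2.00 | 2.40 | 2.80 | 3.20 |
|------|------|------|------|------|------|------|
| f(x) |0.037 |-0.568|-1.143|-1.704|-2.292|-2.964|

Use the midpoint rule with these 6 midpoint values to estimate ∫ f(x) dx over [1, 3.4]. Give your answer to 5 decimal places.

-3.45360

h = 0.4, n = 6.
h·[y(m₁) + y(m₂) + y(m₃) + y(m₄) + y(m₅) + y(m₆)] = 0.4·(-8.634) = -3.45360.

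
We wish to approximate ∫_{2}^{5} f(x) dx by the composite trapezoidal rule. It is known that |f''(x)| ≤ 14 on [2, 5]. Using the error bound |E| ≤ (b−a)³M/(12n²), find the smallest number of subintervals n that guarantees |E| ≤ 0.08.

20

Need 378/(12n²) ≤ 0.08.
n² ≥ 378/(12·0.08) = 393.75 ⇒ n ≥ 19.8431, so the smallest n is 20.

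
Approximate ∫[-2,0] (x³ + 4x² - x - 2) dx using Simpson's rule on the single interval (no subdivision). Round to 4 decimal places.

S = (b−a)/6 · [f(-2) + 4f(-1) + f(0)] = 0.333333·[8 + 4·2 + (-2)] = 4.6667.

4.6667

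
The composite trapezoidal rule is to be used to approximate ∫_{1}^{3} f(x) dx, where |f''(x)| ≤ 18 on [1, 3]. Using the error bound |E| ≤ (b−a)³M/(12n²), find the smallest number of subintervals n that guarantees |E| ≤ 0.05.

16

Need 144/(12n²) ≤ 0.05.
n² ≥ 144/(12·0.05) = 240 ⇒ n ≥ 15.4919, so the smallest n is 16.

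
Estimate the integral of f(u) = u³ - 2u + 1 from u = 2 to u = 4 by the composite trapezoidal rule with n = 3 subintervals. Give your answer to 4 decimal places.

h = (4 − 2)/3 = 0.666667.
Nodes u₀,…,u₃ = 2, 2.666667, 3.333333, 4.
f(u) = u³ - 2u + 1: f₀=5, f₁=14.629630, f₂=31.370370, f₃=57.
(h/2)·[f₀ + 2f₁ + 2f₂ + f₃] = 0.333333·(154) = 51.3333.

51.3333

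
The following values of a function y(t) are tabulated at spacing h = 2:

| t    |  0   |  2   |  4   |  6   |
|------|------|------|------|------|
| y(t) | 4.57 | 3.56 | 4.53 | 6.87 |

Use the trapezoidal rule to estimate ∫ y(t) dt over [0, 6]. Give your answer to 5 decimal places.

h = 2, n = 3.
(h/2)·[y₀ + 2y₁ + 2y₂ + y₃] = 1·(27.62) = 27.62000.

27.62000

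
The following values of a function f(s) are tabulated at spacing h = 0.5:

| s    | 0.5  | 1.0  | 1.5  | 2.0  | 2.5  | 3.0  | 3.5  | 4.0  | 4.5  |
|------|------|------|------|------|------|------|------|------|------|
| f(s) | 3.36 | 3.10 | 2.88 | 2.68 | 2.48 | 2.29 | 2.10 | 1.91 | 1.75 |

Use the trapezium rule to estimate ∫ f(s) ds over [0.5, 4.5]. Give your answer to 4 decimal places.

h = 0.5, n = 8.
(h/2)·[y₀ + 2y₁ + 2y₂ + 2y₃ + 2y₄ + 2y₅ + 2y₆ + 2y₇ + y₈] = 0.25·(39.99) = 9.9975.

9.9975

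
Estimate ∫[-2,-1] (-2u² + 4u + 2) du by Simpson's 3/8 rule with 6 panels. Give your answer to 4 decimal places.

-8.6667

h = (-1 − (-2))/6 = 0.166667.
Nodes u₀,…,u₆ = -2, -1.833333, -1.666667, -1.5, -1.333333, -1.166667, -1.
f(u) = -2u² + 4u + 2: f₀=-14, f₁=-12.055556, f₂=-10.222222, f₃=-8.5, f₄=-6.888889, f₅=-5.388889, f₆=-4.
(3h/8)·[f₀ + 3f₁ + 3f₂ + 2f₃ + 3f₄ + 3f₅ + f₆] = 0.0625·(-138.666667) = -8.6667.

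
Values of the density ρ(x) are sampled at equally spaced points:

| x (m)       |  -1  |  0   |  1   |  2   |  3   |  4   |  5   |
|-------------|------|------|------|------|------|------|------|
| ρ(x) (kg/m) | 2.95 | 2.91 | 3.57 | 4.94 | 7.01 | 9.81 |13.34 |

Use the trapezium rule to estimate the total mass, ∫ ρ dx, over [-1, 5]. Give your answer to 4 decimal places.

h = 1, n = 6.
(h/2)·[y₀ + 2y₁ + 2y₂ + 2y₃ + 2y₄ + 2y₅ + y₆] = 0.5·(72.77) = 36.3850.

36.3850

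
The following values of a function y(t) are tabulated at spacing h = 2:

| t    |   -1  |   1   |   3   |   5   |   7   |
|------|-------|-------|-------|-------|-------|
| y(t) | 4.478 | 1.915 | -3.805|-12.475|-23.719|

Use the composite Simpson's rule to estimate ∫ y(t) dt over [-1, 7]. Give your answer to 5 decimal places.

h = 2, n = 4.
(h/3)·[y₀ + 4y₁ + 2y₂ + 4y₃ + y₄] = 0.666667·(-69.091) = -46.06067.

-46.06067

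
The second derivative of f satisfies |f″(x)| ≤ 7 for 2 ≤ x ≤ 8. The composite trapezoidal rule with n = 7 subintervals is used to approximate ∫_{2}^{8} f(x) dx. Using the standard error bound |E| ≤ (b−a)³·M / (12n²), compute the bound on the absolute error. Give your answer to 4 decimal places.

|E| ≤ (6)³·7 / (12·7²) = 1512/588 = 2.5714.

2.5714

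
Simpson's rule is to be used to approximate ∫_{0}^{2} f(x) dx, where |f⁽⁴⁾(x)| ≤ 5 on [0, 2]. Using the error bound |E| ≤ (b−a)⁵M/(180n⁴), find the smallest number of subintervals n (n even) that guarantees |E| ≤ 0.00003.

Need 160/(180n⁴) ≤ 0.00003.
n⁴ ≥ 160/(180·0.00003) = 29629.6 ⇒ n ≥ 13.1199, so the smallest even n is 14. (n must be even for Simpson's rule.)

14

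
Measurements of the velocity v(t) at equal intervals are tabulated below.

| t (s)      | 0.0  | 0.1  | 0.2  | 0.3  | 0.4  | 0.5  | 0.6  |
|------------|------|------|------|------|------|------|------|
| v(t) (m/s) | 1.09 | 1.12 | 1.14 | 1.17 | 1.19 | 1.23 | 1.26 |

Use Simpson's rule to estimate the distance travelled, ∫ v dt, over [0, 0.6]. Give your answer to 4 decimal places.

0.7030

h = 0.1, n = 6.
(h/3)·[y₀ + 4y₁ + 2y₂ + 4y₃ + 2y₄ + 4y₅ + y₆] = 0.033333·(21.09) = 0.7030.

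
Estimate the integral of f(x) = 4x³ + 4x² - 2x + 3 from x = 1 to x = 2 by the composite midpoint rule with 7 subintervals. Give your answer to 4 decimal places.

h = (2 − 1)/7 = 0.142857.
Midpoints m₁,…,m₇ = 1.071429, 1.214286, 1.357143, 1.5, 1.642857, 1.785714, 1.928571.
f(m₁)=10.368805, f(m₂)=13.631195, f(m₃)=17.651603, f(m₄)=22.5, f(m₅)=28.246356, f(m₆)=34.960641, f(m₇)=42.712828.
h·[f(m₁) + f(m₂) + f(m₃) + f(m₄) + f(m₅) + f(m₆) + f(m₇)] = 0.142857·(170.071429) = 24.2959.

24.2959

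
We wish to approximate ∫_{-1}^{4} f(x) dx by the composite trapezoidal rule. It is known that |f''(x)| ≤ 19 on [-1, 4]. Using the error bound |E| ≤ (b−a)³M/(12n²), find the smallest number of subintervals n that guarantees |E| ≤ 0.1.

Need 2375/(12n²) ≤ 0.1.
n² ≥ 2375/(12·0.1) = 1979.17 ⇒ n ≥ 44.4878, so the smallest n is 45.

45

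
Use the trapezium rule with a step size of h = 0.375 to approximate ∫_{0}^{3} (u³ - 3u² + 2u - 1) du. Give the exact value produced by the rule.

h = (3 − 0)/8 = 0.375.
Nodes u₀,…,u₈ = 0, 0.375, 0.75, 1.125, 1.5, 1.875, 2.25, 2.625, 3.
f(u) = u³ - 3u² + 2u - 1: f₀=-1, f₁=-0.619140625, f₂=-0.765625, f₃=-1.123046875, f₄=-1.375, f₅=-1.205078125, f₆=-0.296875, f₇=1.666015625, f₈=5.
(h/2)·[f₀ + 2f₁ + 2f₂ + 2f₃ + 2f₄ + 2f₅ + 2f₆ + 2f₇ + f₈] = 0.1875·(-3.4375) = -0.64453125.

-0.64453125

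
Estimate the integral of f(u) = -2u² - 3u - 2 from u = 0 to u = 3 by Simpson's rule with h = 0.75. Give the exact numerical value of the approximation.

h = (3 − 0)/4 = 0.75.
Nodes u₀,…,u₄ = 0, 0.75, 1.5, 2.25, 3.
f(u) = -2u² - 3u - 2: f₀=-2, f₁=-5.375, f₂=-11, f₃=-18.875, f₄=-29.
(h/3)·[f₀ + 4f₁ + 2f₂ + 4f₃ + f₄] = 0.25·(-150) = -37.5.

-37.5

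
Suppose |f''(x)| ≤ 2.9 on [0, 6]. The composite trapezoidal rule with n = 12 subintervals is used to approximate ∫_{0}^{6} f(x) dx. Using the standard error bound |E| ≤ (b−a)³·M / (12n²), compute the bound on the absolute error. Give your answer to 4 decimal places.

0.3625

|E| ≤ (6)³·2.9 / (12·12²) = 626.4/1728 = 0.3625.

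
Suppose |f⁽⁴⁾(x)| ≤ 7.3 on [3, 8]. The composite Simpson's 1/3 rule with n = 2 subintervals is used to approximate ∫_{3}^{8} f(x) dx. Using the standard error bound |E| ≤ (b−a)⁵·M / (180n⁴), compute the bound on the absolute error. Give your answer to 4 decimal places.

7.9210

|E| ≤ (5)⁵·7.3 / (180·2⁴) = 22812.5/2880 = 7.9210.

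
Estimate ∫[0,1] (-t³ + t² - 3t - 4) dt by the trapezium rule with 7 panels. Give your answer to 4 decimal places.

-5.4184

h = (1 − 0)/7 = 0.142857.
Nodes t₀,…,t₇ = 0, 0.142857, 0.285714, 0.428571, 0.571429, 0.714286, 0.857143, 1.
f(t) = -t³ + t² - 3t - 4: f₀=-4, f₁=-4.411079, f₂=-4.798834, f₃=-5.180758, f₄=-5.574344, f₅=-5.997085, f₆=-6.466472, f₇=-7.
(h/2)·[f₀ + 2f₁ + 2f₂ + 2f₃ + 2f₄ + 2f₅ + 2f₆ + f₇] = 0.071429·(-75.857143) = -5.4184.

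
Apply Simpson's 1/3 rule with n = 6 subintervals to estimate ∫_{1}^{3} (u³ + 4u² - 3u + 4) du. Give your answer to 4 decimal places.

50.6667

h = (3 − 1)/6 = 0.333333.
Nodes u₀,…,u₆ = 1, 1.333333, 1.666667, 2, 2.333333, 2.666667, 3.
f(u) = u³ + 4u² - 3u + 4: f₀=6, f₁=9.481481, f₂=14.740741, f₃=22, f₄=31.481481, f₅=43.407407, f₆=58.
(h/3)·[f₀ + 4f₁ + 2f₂ + 4f₃ + 2f₄ + 4f₅ + f₆] = 0.111111·(456) = 50.6667.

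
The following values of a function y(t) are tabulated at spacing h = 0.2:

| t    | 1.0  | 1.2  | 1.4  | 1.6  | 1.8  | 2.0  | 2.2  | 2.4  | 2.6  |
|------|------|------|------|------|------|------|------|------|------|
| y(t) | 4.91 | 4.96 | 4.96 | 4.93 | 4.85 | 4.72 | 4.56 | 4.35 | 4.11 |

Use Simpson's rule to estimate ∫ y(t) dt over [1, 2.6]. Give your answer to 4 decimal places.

h = 0.2, n = 8.
(h/3)·[y₀ + 4y₁ + 2y₂ + 4y₃ + 2y₄ + 4y₅ + 2y₆ + 4y₇ + y₈] = 0.066667·(113.60) = 7.5733.

7.5733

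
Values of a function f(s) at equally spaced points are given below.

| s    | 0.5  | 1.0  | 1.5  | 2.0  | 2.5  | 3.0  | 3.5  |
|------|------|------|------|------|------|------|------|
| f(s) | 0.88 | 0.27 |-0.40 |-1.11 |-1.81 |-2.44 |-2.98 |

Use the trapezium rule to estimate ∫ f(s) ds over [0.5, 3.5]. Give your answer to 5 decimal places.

h = 0.5, n = 6.
(h/2)·[y₀ + 2y₁ + 2y₂ + 2y₃ + 2y₄ + 2y₅ + y₆] = 0.25·(-13.08) = -3.27000.

-3.27000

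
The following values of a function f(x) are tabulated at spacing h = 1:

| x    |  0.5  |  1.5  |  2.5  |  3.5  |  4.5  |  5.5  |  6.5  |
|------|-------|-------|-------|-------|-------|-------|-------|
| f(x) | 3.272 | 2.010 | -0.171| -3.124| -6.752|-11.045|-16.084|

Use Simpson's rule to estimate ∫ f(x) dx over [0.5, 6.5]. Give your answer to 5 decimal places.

-25.09800

h = 1, n = 6.
(h/3)·[y₀ + 4y₁ + 2y₂ + 4y₃ + 2y₄ + 4y₅ + y₆] = 0.333333·(-75.294) = -25.09800.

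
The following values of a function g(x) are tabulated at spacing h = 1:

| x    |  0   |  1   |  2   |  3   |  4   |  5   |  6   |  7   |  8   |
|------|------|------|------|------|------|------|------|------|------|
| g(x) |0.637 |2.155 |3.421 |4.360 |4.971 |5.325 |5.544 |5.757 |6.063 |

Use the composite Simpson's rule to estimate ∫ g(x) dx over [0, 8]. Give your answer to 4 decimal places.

h = 1, n = 8.
(h/3)·[y₀ + 4y₁ + 2y₂ + 4y₃ + 2y₄ + 4y₅ + 2y₆ + 4y₇ + y₈] = 0.333333·(104.960) = 34.9867.

34.9867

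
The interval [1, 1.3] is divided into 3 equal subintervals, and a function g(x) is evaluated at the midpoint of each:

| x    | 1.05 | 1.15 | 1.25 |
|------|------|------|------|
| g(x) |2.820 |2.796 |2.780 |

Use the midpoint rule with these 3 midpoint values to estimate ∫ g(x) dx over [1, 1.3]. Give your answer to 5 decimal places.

0.83960

h = 0.1, n = 3.
h·[y(m₁) + y(m₂) + y(m₃)] = 0.1·(8.396) = 0.83960.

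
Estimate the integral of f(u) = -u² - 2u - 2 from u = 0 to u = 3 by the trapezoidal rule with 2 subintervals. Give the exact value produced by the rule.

h = (3 − 0)/2 = 1.5.
Nodes u₀,…,u₂ = 0, 1.5, 3.
f(u) = -u² - 2u - 2: f₀=-2, f₁=-7.25, f₂=-17.
(h/2)·[f₀ + 2f₁ + f₂] = 0.75·(-33.5) = -25.125.

-25.125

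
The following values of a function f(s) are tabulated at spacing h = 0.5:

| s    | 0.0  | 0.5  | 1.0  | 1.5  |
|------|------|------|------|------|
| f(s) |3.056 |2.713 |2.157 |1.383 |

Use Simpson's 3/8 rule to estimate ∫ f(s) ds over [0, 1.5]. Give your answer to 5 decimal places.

h = 0.5, n = 3.
(3h/8)·[y₀ + 3y₁ + 3y₂ + y₃] = 0.1875·(19.049) = 3.57169.

3.57169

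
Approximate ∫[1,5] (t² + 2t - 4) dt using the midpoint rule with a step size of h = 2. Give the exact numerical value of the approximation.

h = (5 − 1)/2 = 2.
Midpoints m₁,…,m₂ = 2, 4.
f(m₁)=4, f(m₂)=20.
h·[f(m₁) + f(m₂)] = 2·(24) = 48.

48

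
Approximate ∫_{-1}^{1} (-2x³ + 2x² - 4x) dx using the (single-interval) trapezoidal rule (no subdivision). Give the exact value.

T = (b−a)/2 · [f(-1) + f(1)] = 1·[8 + (-4)] = 4.

4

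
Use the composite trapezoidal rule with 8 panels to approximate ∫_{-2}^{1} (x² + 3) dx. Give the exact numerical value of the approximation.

h = (1 − (-2))/8 = 0.375.
Nodes x₀,…,x₈ = -2, -1.625, -1.25, -0.875, -0.5, -0.125, 0.25, 0.625, 1.
f(x) = x² + 3: f₀=7, f₁=5.640625, f₂=4.5625, f₃=3.765625, f₄=3.25, f₅=3.015625, f₆=3.0625, f₇=3.390625, f₈=4.
(h/2)·[f₀ + 2f₁ + 2f₂ + 2f₃ + 2f₄ + 2f₅ + 2f₆ + 2f₇ + f₈] = 0.1875·(64.375) = 12.0703125.

12.0703125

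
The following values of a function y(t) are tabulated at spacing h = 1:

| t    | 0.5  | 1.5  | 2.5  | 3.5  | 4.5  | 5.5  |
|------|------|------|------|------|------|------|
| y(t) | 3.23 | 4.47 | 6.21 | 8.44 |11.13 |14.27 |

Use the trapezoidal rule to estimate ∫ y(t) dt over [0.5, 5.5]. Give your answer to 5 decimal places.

39.00000

h = 1, n = 5.
(h/2)·[y₀ + 2y₁ + 2y₂ + 2y₃ + 2y₄ + y₅] = 0.5·(78.00) = 39.00000.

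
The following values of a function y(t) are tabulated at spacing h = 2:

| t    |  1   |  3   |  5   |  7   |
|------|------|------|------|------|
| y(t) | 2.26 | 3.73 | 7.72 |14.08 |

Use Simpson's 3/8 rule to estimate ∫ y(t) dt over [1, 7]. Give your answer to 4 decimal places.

h = 2, n = 3.
(3h/8)·[y₀ + 3y₁ + 3y₂ + y₃] = 0.75·(50.69) = 38.0175.

38.0175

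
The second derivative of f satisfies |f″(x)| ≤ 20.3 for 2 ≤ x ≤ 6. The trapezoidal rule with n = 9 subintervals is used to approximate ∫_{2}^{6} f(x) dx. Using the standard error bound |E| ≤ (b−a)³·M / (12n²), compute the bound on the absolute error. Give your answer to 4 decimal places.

1.3366

|E| ≤ (4)³·20.3 / (12·9²) = 1299.2/972 = 1.3366.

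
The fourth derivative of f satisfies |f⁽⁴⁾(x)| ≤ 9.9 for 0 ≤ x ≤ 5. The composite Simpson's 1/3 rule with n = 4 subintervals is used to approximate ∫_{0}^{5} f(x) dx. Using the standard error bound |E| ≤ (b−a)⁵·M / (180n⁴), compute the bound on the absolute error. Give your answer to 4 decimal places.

|E| ≤ (5)⁵·9.9 / (180·4⁴) = 30937.5/46080 = 0.6714.

0.6714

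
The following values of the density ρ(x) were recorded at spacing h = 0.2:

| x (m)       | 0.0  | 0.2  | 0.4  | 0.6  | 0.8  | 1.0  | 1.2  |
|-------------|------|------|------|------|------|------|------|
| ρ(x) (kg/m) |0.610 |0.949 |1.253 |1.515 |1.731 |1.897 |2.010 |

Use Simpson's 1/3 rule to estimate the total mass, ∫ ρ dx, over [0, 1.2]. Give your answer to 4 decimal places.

h = 0.2, n = 6.
(h/3)·[y₀ + 4y₁ + 2y₂ + 4y₃ + 2y₄ + 4y₅ + y₆] = 0.066667·(26.032) = 1.7355.

1.7355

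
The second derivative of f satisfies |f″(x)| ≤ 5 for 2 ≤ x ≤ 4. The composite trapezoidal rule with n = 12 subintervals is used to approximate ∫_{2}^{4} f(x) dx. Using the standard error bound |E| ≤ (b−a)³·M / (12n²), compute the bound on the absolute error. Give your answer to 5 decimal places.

0.02315

|E| ≤ (2)³·5 / (12·12²) = 40/1728 = 0.02315.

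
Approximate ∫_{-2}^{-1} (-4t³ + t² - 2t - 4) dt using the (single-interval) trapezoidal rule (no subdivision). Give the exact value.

19.5

T = (b−a)/2 · [f(-2) + f(-1)] = 0.5·[36 + 3] = 19.5.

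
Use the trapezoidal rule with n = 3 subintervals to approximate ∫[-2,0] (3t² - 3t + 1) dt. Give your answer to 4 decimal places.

h = (0 − (-2))/3 = 0.666667.
Nodes t₀,…,t₃ = -2, -1.333333, -0.666667, 0.
f(t) = 3t² - 3t + 1: f₀=19, f₁=10.333333, f₂=4.333333, f₃=1.
(h/2)·[f₀ + 2f₁ + 2f₂ + f₃] = 0.333333·(49.333333) = 16.4444.

16.4444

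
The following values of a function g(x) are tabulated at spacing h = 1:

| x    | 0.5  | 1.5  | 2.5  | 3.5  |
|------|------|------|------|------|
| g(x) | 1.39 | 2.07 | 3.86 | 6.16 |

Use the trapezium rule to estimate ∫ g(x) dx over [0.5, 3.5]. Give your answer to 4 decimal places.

h = 1, n = 3.
(h/2)·[y₀ + 2y₁ + 2y₂ + y₃] = 0.5·(19.41) = 9.7050.

9.7050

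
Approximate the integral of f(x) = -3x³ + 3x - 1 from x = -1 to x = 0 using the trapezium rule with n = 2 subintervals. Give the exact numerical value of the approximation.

h = (0 − (-1))/2 = 0.5.
Nodes x₀,…,x₂ = -1, -0.5, 0.
f(x) = -3x³ + 3x - 1: f₀=-1, f₁=-2.125, f₂=-1.
(h/2)·[f₀ + 2f₁ + f₂] = 0.25·(-6.25) = -1.5625.

-1.5625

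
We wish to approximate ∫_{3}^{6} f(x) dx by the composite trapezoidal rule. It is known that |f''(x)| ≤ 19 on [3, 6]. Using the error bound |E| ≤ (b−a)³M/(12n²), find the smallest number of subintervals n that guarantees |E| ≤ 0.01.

Need 513/(12n²) ≤ 0.01.
n² ≥ 513/(12·0.01) = 4275 ⇒ n ≥ 65.3835, so the smallest n is 66.

66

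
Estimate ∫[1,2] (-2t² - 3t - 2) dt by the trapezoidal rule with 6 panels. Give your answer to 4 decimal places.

-11.1759

h = (2 − 1)/6 = 0.166667.
Nodes t₀,…,t₆ = 1, 1.166667, 1.333333, 1.5, 1.666667, 1.833333, 2.
f(t) = -2t² - 3t - 2: f₀=-7, f₁=-8.222222, f₂=-9.555556, f₃=-11, f₄=-12.555556, f₅=-14.222222, f₆=-16.
(h/2)·[f₀ + 2f₁ + 2f₂ + 2f₃ + 2f₄ + 2f₅ + f₆] = 0.083333·(-134.111111) = -11.1759.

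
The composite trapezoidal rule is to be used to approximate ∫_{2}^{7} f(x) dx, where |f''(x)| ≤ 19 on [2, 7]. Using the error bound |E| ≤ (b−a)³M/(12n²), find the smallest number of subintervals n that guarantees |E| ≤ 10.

Need 2375/(12n²) ≤ 10.
n² ≥ 2375/(12·10) = 19.7917 ⇒ n ≥ 4.4488, so the smallest n is 5.

5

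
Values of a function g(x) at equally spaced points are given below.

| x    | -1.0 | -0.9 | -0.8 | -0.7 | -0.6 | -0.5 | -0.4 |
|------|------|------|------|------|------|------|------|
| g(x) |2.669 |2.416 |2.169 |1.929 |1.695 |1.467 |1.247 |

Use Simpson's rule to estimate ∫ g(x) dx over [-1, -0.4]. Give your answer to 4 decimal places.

1.1631

h = 0.1, n = 6.
(h/3)·[y₀ + 4y₁ + 2y₂ + 4y₃ + 2y₄ + 4y₅ + y₆] = 0.033333·(34.892) = 1.1631.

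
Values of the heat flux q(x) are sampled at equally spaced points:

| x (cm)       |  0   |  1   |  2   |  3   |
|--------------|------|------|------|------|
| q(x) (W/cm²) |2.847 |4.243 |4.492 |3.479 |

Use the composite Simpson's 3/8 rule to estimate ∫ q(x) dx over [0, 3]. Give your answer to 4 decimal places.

12.1991

h = 1, n = 3.
(3h/8)·[y₀ + 3y₁ + 3y₂ + y₃] = 0.375·(32.531) = 12.1991.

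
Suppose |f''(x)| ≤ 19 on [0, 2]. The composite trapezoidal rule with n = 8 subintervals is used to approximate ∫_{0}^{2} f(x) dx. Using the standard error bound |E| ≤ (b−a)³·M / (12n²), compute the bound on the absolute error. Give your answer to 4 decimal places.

0.1979

|E| ≤ (2)³·19 / (12·8²) = 152/768 = 0.1979.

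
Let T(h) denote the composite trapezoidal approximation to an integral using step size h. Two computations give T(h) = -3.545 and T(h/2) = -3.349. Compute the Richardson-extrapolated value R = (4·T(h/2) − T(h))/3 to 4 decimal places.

-3.2837

R = (4·T(h/2) − T(h)) / 3 = (4·(-3.349) − (-3.545))/3 = (-9.851)/3 = -3.2837.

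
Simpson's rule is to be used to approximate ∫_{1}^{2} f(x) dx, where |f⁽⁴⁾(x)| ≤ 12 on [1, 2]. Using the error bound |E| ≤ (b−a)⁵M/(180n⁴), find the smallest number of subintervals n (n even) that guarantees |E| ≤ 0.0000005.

20

Need 12/(180n⁴) ≤ 0.0000005.
n⁴ ≥ 12/(180·0.0000005) = 133333 ⇒ n ≥ 19.1089, so the smallest even n is 20. (n must be even for Simpson's rule.)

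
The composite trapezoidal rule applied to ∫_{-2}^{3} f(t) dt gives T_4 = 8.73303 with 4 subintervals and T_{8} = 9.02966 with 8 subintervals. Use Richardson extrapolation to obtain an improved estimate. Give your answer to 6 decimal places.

R = (4·T_{8} − T_4) / 3 = (4·9.02966 − 8.73303)/3 = (27.38561)/3 = 9.128537.

9.128537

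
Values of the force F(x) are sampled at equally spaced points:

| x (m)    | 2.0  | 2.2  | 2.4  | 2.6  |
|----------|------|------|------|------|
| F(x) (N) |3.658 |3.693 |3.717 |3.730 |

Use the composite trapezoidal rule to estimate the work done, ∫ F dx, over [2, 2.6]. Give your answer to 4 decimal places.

h = 0.2, n = 3.
(h/2)·[y₀ + 2y₁ + 2y₂ + y₃] = 0.1·(22.208) = 2.2208.

2.2208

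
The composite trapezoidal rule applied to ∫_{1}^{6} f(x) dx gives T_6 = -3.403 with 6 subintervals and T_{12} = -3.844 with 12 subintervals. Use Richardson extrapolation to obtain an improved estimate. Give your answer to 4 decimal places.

R = (4·T_{12} − T_6) / 3 = (4·(-3.844) − (-3.403))/3 = (-11.973)/3 = -3.9910.

-3.9910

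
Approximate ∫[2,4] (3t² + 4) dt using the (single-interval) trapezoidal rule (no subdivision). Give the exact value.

68

T = (b−a)/2 · [f(2) + f(4)] = 1·[16 + 52] = 68.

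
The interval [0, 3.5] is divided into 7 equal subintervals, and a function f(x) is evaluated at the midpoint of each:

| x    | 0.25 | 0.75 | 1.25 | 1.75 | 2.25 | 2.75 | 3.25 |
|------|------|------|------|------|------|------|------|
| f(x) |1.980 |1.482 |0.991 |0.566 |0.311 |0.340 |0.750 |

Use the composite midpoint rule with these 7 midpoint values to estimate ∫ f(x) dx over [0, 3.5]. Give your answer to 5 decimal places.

3.21000

h = 0.5, n = 7.
h·[y(m₁) + y(m₂) + y(m₃) + y(m₄) + y(m₅) + y(m₆) + y(m₇)] = 0.5·(6.420) = 3.21000.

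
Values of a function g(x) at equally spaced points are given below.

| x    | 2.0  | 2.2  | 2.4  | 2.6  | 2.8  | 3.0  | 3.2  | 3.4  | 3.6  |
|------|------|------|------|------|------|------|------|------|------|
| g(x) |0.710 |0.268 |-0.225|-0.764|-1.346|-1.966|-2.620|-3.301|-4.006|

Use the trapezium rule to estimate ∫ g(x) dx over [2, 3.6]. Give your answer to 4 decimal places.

h = 0.2, n = 8.
(h/2)·[y₀ + 2y₁ + 2y₂ + 2y₃ + 2y₄ + 2y₅ + 2y₆ + 2y₇ + y₈] = 0.1·(-23.204) = -2.3204.

-2.3204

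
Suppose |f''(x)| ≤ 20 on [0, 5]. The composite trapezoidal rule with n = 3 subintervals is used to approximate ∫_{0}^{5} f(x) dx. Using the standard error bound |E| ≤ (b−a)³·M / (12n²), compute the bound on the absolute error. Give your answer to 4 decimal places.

|E| ≤ (5)³·20 / (12·3²) = 2500/108 = 23.1481.

23.1481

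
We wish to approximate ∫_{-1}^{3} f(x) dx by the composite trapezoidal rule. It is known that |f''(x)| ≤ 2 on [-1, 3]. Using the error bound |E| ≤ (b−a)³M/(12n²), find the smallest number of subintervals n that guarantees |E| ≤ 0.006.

43

Need 128/(12n²) ≤ 0.006.
n² ≥ 128/(12·0.006) = 1777.78 ⇒ n ≥ 42.1637, so the smallest n is 43.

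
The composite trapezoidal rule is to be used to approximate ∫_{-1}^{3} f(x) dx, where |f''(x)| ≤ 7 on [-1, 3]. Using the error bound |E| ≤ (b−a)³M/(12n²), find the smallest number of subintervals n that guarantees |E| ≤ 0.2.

Need 448/(12n²) ≤ 0.2.
n² ≥ 448/(12·0.2) = 186.667 ⇒ n ≥ 13.6626, so the smallest n is 14.

14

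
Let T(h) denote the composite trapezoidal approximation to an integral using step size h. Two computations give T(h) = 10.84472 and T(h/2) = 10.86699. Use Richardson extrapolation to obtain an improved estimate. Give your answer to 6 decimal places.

10.874413

R = (4·T(h/2) − T(h)) / 3 = (4·10.86699 − 10.84472)/3 = (32.62324)/3 = 10.874413.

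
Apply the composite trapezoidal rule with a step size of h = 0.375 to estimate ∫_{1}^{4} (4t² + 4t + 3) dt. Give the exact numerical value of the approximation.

h = (4 − 1)/8 = 0.375.
Nodes t₀,…,t₈ = 1, 1.375, 1.75, 2.125, 2.5, 2.875, 3.25, 3.625, 4.
f(t) = 4t² + 4t + 3: f₀=11, f₁=16.0625, f₂=22.25, f₃=29.5625, f₄=38, f₅=47.5625, f₆=58.25, f₇=70.0625, f₈=83.
(h/2)·[f₀ + 2f₁ + 2f₂ + 2f₃ + 2f₄ + 2f₅ + 2f₆ + 2f₇ + f₈] = 0.1875·(657.5) = 123.28125.

123.28125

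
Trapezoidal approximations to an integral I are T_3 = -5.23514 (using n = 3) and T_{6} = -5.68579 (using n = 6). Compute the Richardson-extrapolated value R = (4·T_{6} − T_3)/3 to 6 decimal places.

R = (4·T_{6} − T_3) / 3 = (4·(-5.68579) − (-5.23514))/3 = (-17.50802)/3 = -5.836007.

-5.836007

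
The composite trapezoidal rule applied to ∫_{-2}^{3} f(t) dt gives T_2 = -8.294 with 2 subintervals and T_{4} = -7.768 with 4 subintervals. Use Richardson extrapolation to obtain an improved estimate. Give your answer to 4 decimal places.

R = (4·T_{4} − T_2) / 3 = (4·(-7.768) − (-8.294))/3 = (-22.778)/3 = -7.5927.

-7.5927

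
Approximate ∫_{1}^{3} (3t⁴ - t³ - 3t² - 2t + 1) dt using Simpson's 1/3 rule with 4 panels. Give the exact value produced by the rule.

h = (3 − 1)/4 = 0.5.
Nodes t₀,…,t₄ = 1, 1.5, 2, 2.5, 3.
f(t) = 3t⁴ - t³ - 3t² - 2t + 1: f₀=-2, f₁=3.0625, f₂=25, f₃=78.8125, f₄=184.
(h/3)·[f₀ + 4f₁ + 2f₂ + 4f₃ + f₄] = 0.166667·(559.5) = 93.25.

93.25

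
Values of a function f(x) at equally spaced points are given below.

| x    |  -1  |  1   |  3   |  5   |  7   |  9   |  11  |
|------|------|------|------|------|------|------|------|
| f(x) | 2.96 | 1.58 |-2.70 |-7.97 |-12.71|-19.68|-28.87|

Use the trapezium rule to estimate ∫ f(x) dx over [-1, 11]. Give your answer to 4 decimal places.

-108.8700

h = 2, n = 6.
(h/2)·[y₀ + 2y₁ + 2y₂ + 2y₃ + 2y₄ + 2y₅ + y₆] = 1·(-108.87) = -108.8700.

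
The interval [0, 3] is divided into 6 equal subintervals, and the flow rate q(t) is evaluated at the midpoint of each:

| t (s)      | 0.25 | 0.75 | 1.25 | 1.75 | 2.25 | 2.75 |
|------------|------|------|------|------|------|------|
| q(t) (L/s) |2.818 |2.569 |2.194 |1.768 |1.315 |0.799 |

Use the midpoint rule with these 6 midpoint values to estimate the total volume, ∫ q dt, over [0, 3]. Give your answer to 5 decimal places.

h = 0.5, n = 6.
h·[y(m₁) + y(m₂) + y(m₃) + y(m₄) + y(m₅) + y(m₆)] = 0.5·(11.463) = 5.73150.

5.73150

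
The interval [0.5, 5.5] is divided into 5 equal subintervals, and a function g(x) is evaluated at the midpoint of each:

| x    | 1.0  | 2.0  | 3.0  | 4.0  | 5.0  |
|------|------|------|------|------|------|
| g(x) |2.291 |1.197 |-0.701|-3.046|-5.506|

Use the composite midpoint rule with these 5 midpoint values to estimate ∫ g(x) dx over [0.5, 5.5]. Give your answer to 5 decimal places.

h = 1, n = 5.
h·[y(m₁) + y(m₂) + y(m₃) + y(m₄) + y(m₅)] = 1·(-5.765) = -5.76500.

-5.76500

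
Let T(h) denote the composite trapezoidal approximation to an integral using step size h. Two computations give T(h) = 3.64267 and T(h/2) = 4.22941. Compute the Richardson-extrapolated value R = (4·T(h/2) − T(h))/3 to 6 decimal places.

R = (4·T(h/2) − T(h)) / 3 = (4·4.22941 − 3.64267)/3 = (13.27497)/3 = 4.424990.

4.424990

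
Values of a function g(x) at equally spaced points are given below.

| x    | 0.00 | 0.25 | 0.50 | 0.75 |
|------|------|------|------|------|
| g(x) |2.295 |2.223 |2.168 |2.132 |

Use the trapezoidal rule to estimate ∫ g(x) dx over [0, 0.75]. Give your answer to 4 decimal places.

h = 0.25, n = 3.
(h/2)·[y₀ + 2y₁ + 2y₂ + y₃] = 0.125·(13.209) = 1.6511.

1.6511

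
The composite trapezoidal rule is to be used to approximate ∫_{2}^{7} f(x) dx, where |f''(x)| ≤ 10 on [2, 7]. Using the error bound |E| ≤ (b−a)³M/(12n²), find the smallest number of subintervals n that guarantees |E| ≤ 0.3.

Need 1250/(12n²) ≤ 0.3.
n² ≥ 1250/(12·0.3) = 347.222 ⇒ n ≥ 18.6339, so the smallest n is 19.

19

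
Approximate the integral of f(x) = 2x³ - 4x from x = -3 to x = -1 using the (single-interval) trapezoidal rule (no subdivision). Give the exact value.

T = (b−a)/2 · [f(-3) + f(-1)] = 1·[(-42) + 2] = -40.

-40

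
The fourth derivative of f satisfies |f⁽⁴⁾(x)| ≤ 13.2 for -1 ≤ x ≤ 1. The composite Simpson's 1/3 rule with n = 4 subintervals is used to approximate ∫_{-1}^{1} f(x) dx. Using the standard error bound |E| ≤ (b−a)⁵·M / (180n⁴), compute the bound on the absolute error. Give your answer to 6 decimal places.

0.009167

|E| ≤ (2)⁵·13.2 / (180·4⁴) = 422.4/46080 = 0.009167.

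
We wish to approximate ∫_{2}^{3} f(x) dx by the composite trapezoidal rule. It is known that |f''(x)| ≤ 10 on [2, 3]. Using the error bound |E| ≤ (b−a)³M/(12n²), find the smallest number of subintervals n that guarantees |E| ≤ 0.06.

4

Need 10/(12n²) ≤ 0.06.
n² ≥ 10/(12·0.06) = 13.8889 ⇒ n ≥ 3.7268, so the smallest n is 4.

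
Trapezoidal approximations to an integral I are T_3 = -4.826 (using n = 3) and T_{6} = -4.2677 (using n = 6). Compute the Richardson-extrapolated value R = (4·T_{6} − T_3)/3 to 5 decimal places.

R = (4·T_{6} − T_3) / 3 = (4·(-4.2677) − (-4.826))/3 = (-12.2448)/3 = -4.08160.

-4.08160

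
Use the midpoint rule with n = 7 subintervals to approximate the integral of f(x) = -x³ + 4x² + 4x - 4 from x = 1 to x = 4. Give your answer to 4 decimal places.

h = (4 − 1)/7 = 0.428571.
Midpoints m₁,…,m₇ = 1.214286, 1.642857, 2.071429, 2.5, 2.928571, 3.357143, 3.785714.
f(m₁)=4.964650, f(m₂)=8.933309, f(m₃)=12.560860, f(m₄)=15.375, f(m₅)=16.903426, f(m₆)=16.673834, f(m₇)=14.213921.
h·[f(m₁) + f(m₂) + f(m₃) + f(m₄) + f(m₅) + f(m₆) + f(m₇)] = 0.428571·(89.625) = 38.4107.

38.4107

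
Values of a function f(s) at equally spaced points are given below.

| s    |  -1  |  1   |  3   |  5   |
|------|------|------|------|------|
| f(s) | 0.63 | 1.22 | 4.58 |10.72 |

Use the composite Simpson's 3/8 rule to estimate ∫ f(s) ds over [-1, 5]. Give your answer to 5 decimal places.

21.56250

h = 2, n = 3.
(3h/8)·[y₀ + 3y₁ + 3y₂ + y₃] = 0.75·(28.75) = 21.56250.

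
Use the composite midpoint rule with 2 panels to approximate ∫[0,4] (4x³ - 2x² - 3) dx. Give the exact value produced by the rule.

h = (4 − 0)/2 = 2.
Midpoints m₁,…,m₂ = 1, 3.
f(m₁)=-1, f(m₂)=87.
h·[f(m₁) + f(m₂)] = 2·(86) = 172.

172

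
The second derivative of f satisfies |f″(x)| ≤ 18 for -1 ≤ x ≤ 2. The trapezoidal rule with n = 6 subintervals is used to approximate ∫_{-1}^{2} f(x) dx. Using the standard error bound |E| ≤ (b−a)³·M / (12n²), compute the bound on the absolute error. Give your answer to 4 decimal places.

1.1250

|E| ≤ (3)³·18 / (12·6²) = 486/432 = 1.1250.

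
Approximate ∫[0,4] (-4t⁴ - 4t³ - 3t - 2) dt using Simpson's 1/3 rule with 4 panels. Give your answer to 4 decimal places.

-1109.3333

h = (4 − 0)/4 = 1.
Nodes t₀,…,t₄ = 0, 1, 2, 3, 4.
f(t) = -4t⁴ - 4t³ - 3t - 2: f₀=-2, f₁=-13, f₂=-104, f₃=-443, f₄=-1294.
(h/3)·[f₀ + 4f₁ + 2f₂ + 4f₃ + f₄] = 0.333333·(-3328) = -1109.3333.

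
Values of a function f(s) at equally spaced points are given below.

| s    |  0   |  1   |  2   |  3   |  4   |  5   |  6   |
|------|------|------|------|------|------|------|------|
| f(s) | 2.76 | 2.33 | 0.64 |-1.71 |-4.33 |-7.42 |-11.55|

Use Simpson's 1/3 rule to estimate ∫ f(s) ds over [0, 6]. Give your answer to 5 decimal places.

h = 1, n = 6.
(h/3)·[y₀ + 4y₁ + 2y₂ + 4y₃ + 2y₄ + 4y₅ + y₆] = 0.333333·(-43.37) = -14.45667.

-14.45667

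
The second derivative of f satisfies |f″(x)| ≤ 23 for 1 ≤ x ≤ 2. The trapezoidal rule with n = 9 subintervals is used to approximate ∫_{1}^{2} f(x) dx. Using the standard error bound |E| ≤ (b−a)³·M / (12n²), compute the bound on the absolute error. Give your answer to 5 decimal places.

0.02366

|E| ≤ (1)³·23 / (12·9²) = 23/972 = 0.02366.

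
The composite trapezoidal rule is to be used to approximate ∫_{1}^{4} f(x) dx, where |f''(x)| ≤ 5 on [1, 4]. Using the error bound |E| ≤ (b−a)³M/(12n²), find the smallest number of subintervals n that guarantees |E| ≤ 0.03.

Need 135/(12n²) ≤ 0.03.
n² ≥ 135/(12·0.03) = 375 ⇒ n ≥ 19.3649, so the smallest n is 20.

20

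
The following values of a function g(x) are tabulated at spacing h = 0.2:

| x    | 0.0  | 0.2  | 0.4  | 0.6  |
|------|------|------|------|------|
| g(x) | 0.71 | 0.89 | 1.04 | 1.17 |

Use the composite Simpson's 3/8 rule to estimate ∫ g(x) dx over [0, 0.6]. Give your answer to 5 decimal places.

h = 0.2, n = 3.
(3h/8)·[y₀ + 3y₁ + 3y₂ + y₃] = 0.075·(7.67) = 0.57525.

0.57525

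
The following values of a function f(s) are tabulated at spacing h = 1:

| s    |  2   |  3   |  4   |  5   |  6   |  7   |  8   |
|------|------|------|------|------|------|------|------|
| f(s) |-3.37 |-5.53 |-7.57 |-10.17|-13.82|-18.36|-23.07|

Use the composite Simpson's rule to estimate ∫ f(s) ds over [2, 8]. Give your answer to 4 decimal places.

h = 1, n = 6.
(h/3)·[y₀ + 4y₁ + 2y₂ + 4y₃ + 2y₄ + 4y₅ + y₆] = 0.333333·(-205.46) = -68.4867.

-68.4867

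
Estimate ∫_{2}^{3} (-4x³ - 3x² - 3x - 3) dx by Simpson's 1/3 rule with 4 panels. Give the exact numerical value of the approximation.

-94.5

h = (3 − 2)/4 = 0.25.
Nodes x₀,…,x₄ = 2, 2.25, 2.5, 2.75, 3.
f(x) = -4x³ - 3x² - 3x - 3: f₀=-53, f₁=-70.5, f₂=-91.75, f₃=-117.125, f₄=-147.
(h/3)·[f₀ + 4f₁ + 2f₂ + 4f₃ + f₄] = 0.083333·(-1134) = -94.5.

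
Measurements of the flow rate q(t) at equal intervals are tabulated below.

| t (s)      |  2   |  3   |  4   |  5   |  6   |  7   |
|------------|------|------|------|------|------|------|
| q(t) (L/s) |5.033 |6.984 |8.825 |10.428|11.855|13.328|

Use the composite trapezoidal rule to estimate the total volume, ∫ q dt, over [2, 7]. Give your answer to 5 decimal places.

h = 1, n = 5.
(h/2)·[y₀ + 2y₁ + 2y₂ + 2y₃ + 2y₄ + y₅] = 0.5·(94.545) = 47.27250.

47.27250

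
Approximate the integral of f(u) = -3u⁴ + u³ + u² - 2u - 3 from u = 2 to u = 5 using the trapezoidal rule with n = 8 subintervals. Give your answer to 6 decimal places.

h = (5 − 2)/8 = 0.375.
Nodes u₀,…,u₈ = 2, 2.375, 2.75, 3.125, 3.5, 3.875, 4.25, 4.625, 5.
f(u) = -3u⁴ + u³ + u² - 2u - 3: f₀=-43, f₁=-84.162841796875, f₂=-151.71484375, f₃=-255.069091796875, f₄=-405.0625, f₅=-613.955810546875, f₆=-895.43359375, f₇=-1264.604248046875, f₈=-1738.
(h/2)·[f₀ + 2f₁ + 2f₂ + 2f₃ + 2f₄ + 2f₅ + 2f₆ + 2f₇ + f₈] = 0.1875·(-9121.005859375) = -1710.188599.

-1710.188599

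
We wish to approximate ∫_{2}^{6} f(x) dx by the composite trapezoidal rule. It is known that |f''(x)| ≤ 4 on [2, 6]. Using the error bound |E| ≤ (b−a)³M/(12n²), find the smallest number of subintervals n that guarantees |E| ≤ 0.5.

7

Need 256/(12n²) ≤ 0.5.
n² ≥ 256/(12·0.5) = 42.6667 ⇒ n ≥ 6.5320, so the smallest n is 7.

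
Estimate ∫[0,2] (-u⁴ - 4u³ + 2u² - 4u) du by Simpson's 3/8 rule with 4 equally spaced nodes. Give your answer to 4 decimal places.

h = (2 − 0)/3 = 0.666667.
Nodes u₀,…,u₃ = 0, 0.666667, 1.333333, 2.
f(u) = -u⁴ - 4u³ + 2u² - 4u: f₀=0, f₁=-3.160494, f₂=-14.419753, f₃=-48.
(3h/8)·[f₀ + 3f₁ + 3f₂ + f₃] = 0.25·(-100.740741) = -25.1852.

-25.1852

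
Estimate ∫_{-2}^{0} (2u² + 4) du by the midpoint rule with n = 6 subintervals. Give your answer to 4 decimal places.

13.2963

h = (0 − (-2))/6 = 0.333333.
Midpoints m₁,…,m₆ = -1.833333, -1.5, -1.166667, -0.833333, -0.5, -0.166667.
f(m₁)=10.722222, f(m₂)=8.5, f(m₃)=6.722222, f(m₄)=5.388889, f(m₅)=4.5, f(m₆)=4.055556.
h·[f(m₁) + f(m₂) + f(m₃) + f(m₄) + f(m₅) + f(m₆)] = 0.333333·(39.888889) = 13.2963.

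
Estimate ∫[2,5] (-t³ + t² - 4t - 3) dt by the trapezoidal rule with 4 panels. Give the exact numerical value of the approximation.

-166.921875

h = (5 − 2)/4 = 0.75.
Nodes t₀,…,t₄ = 2, 2.75, 3.5, 4.25, 5.
f(t) = -t³ + t² - 4t - 3: f₀=-15, f₁=-27.234375, f₂=-47.625, f₃=-78.703125, f₄=-123.
(h/2)·[f₀ + 2f₁ + 2f₂ + 2f₃ + f₄] = 0.375·(-445.125) = -166.921875.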